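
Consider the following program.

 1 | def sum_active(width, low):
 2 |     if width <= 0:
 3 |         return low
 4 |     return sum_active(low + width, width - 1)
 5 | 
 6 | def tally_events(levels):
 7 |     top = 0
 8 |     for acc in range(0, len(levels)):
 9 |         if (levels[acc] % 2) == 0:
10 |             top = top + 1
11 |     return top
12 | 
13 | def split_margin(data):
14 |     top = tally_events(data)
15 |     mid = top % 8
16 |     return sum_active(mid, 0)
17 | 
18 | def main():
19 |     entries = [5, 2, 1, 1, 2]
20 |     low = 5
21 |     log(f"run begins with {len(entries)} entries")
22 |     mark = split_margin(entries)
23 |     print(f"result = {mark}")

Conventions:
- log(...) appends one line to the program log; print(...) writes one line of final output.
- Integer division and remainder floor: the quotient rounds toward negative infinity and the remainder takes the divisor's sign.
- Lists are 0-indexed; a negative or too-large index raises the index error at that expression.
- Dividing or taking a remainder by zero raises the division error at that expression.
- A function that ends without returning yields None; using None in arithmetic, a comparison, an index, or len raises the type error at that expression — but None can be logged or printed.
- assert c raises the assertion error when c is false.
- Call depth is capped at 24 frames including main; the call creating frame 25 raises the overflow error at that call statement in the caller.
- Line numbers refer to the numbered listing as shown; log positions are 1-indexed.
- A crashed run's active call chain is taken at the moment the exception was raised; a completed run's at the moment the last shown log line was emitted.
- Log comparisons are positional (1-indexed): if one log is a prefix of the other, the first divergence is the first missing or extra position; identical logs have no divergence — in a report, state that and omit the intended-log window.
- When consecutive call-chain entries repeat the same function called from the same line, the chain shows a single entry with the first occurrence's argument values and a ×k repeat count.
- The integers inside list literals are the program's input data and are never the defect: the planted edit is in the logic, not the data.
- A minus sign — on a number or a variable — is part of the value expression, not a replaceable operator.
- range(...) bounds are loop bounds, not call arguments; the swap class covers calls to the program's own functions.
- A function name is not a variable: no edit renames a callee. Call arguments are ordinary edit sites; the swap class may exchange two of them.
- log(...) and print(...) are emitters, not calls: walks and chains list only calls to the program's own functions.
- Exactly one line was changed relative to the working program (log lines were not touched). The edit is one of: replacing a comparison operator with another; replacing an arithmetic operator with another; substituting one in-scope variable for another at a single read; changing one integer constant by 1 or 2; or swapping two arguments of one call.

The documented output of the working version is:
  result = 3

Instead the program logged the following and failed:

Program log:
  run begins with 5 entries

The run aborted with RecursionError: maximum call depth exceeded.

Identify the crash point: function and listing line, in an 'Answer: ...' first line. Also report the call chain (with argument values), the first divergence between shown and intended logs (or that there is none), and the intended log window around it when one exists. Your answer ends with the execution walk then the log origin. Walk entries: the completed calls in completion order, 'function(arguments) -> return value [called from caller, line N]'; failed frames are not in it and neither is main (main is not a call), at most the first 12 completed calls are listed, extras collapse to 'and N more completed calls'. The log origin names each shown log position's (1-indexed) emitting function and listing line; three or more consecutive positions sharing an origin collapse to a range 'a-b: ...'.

Answer: the error was raised in sum_active, line 4.
Core observation: All emitted log lines are correct; the crash alone marks the defect.
Call chain: main -> split_margin([5, 2, 1, 1, 2]) (called at line 22) -> sum_active(2, 0) (called at line 16) -> sum_active(2, 1) (called at line 4) ×21.
First divergence: none; the two logs match at every position.
Execution walk:
  tally_events([5, 2, 1, 1, 2]) -> 2  [called from split_margin, line 14]
Origin of each log line:
  1: from main, line 21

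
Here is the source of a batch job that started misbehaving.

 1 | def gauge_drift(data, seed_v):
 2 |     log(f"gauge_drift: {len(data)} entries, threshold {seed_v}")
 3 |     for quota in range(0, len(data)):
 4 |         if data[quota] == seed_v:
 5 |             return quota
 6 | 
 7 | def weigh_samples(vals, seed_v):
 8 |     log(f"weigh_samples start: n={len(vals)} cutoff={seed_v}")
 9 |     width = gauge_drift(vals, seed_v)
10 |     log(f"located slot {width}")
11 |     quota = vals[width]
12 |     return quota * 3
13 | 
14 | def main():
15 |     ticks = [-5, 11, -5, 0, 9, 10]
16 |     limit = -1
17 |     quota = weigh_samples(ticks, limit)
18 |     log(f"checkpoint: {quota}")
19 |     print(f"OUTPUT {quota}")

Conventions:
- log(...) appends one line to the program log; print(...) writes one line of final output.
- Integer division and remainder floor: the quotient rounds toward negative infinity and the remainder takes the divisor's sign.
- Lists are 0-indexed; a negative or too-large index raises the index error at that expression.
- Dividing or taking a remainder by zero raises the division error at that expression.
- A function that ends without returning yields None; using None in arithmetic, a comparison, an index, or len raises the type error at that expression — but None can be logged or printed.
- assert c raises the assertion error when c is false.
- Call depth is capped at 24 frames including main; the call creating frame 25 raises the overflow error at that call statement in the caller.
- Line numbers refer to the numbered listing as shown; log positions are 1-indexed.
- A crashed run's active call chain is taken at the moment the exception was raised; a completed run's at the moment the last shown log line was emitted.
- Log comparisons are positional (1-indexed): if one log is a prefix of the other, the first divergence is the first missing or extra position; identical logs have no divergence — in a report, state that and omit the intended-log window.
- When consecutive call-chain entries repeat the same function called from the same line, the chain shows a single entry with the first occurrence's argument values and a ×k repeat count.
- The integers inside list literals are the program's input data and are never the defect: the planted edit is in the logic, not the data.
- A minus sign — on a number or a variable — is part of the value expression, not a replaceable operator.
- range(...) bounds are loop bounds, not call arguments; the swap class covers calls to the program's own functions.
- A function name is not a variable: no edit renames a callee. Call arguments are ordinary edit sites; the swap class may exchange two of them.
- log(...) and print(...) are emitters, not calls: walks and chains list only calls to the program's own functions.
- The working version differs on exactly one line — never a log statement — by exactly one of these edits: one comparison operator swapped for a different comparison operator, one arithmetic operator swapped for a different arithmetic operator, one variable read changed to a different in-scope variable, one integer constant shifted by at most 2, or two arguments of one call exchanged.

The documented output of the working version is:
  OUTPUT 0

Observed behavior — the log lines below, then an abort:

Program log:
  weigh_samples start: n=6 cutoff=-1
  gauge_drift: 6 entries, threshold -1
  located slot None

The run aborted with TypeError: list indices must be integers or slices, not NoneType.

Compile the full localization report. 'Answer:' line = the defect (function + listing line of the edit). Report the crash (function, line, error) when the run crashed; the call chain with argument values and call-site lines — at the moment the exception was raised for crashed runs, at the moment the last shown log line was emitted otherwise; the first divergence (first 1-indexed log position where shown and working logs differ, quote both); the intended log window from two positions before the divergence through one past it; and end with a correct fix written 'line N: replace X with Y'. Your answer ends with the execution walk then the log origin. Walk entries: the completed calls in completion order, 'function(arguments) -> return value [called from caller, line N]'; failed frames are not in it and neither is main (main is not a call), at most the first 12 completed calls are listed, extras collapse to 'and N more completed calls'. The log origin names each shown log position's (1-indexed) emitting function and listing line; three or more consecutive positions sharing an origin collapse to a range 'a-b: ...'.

Answer: the defect is in main at line 16.
The tell: At log position 1 the runs split — shown 'weigh_samples start: n=6 cutoff=-1', but the working version logs 'weigh_samples start: n=6 cutoff=0'.
Crash: weigh_samples, line 11, TypeError.
Call chain: main -> weigh_samples([-5, 11, -5, 0, 9, 10], -1) (called at line 17).
First divergence: position 1 — the shown line 'weigh_samples start: n=6 cutoff=-1' should read 'weigh_samples start: n=6 cutoff=0'.
Intended log window:
  1: weigh_samples start: n=6 cutoff=0
  2: gauge_drift: 6 entries, threshold 0
Execution walk:
  gauge_drift([-5, 11, -5, 0, 9, 10], -1) -> None  [called from weigh_samples, line 9]
Log line origins:
  1: from weigh_samples, line 8
  2: from gauge_drift, line 2
  3: from weigh_samples, line 10
A correct fix: line 16: replace `-1` with `0`.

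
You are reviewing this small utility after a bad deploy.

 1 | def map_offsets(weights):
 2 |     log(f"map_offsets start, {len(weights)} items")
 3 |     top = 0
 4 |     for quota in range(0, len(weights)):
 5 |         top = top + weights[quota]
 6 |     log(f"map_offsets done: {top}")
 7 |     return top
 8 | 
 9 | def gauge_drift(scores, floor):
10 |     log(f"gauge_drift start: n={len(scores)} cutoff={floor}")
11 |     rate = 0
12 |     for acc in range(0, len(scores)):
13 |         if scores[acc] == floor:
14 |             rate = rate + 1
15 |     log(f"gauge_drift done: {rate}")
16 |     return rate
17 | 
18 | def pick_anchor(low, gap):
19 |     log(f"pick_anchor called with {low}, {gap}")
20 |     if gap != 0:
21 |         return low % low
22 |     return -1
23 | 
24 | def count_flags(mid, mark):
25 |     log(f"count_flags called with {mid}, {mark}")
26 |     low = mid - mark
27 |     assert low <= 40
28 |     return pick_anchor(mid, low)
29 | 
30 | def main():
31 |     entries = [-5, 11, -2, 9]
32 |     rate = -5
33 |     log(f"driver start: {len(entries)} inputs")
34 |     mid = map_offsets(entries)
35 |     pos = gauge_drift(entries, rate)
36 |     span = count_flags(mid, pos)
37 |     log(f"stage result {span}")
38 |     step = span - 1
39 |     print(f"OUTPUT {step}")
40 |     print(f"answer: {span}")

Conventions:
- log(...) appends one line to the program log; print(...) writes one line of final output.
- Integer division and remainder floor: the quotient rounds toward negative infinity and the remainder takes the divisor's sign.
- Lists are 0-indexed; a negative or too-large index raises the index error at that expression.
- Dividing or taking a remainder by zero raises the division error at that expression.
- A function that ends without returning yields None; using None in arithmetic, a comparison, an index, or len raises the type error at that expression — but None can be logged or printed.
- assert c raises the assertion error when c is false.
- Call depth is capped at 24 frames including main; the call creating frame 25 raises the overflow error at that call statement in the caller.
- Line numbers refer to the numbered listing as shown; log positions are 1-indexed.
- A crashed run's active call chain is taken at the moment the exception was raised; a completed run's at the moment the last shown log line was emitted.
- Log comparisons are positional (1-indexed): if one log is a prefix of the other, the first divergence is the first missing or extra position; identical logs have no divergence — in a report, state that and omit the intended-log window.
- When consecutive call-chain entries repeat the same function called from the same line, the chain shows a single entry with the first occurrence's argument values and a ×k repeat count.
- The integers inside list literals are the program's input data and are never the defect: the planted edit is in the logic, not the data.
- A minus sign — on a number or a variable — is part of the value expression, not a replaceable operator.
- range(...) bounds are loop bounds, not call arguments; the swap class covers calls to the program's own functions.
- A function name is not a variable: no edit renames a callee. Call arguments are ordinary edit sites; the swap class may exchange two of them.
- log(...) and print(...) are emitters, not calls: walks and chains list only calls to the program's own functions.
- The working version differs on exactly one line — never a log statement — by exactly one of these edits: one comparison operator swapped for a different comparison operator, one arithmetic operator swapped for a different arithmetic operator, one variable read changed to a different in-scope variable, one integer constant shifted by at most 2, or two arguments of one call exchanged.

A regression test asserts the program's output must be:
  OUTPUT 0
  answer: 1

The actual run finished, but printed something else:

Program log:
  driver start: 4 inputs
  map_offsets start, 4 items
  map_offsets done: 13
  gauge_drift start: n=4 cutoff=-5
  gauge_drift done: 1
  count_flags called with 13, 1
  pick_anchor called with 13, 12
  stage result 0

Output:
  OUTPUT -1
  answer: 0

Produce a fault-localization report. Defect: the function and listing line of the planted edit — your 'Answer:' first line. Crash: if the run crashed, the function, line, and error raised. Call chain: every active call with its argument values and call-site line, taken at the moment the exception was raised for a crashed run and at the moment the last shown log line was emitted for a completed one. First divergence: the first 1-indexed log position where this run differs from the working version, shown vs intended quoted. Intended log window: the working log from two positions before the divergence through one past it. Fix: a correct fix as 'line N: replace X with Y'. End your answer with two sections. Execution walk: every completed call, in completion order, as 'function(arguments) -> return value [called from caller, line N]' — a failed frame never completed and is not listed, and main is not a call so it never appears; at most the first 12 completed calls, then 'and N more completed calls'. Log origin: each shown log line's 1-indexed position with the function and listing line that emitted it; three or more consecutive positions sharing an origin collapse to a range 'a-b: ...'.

Answer: the defect is in pick_anchor at line 21.
Core observation: At log position 8 the runs split — shown 'stage result 0', but the working version logs 'stage result 1'.
Call chain: main.
First divergence: at position 8 the run shows 'stage result 0' where the working version logs 'stage result 1'.
Intended log window:
  6: count_flags called with 13, 1
  7: pick_anchor called with 13, 12
  8: stage result 1
Execution walk:
  map_offsets([-5, 11, -2, 9]) -> 13  [called from main, line 34]
  gauge_drift([-5, 11, -2, 9], -5) -> 1  [called from main, line 35]
  pick_anchor(13, 12) -> 0  [called from count_flags, line 28]
  count_flags(13, 1) -> 0  [called from main, line 36]
Log origin:
  1: from main, line 33
  2: from map_offsets, line 2
  3: from map_offsets, line 6
  4: from gauge_drift, line 10
  5: from gauge_drift, line 15
  6: from count_flags, line 25
  7: from pick_anchor, line 19
  8: from main, line 37
A correct fix: line 21: replace `low % low` with `low % gap`.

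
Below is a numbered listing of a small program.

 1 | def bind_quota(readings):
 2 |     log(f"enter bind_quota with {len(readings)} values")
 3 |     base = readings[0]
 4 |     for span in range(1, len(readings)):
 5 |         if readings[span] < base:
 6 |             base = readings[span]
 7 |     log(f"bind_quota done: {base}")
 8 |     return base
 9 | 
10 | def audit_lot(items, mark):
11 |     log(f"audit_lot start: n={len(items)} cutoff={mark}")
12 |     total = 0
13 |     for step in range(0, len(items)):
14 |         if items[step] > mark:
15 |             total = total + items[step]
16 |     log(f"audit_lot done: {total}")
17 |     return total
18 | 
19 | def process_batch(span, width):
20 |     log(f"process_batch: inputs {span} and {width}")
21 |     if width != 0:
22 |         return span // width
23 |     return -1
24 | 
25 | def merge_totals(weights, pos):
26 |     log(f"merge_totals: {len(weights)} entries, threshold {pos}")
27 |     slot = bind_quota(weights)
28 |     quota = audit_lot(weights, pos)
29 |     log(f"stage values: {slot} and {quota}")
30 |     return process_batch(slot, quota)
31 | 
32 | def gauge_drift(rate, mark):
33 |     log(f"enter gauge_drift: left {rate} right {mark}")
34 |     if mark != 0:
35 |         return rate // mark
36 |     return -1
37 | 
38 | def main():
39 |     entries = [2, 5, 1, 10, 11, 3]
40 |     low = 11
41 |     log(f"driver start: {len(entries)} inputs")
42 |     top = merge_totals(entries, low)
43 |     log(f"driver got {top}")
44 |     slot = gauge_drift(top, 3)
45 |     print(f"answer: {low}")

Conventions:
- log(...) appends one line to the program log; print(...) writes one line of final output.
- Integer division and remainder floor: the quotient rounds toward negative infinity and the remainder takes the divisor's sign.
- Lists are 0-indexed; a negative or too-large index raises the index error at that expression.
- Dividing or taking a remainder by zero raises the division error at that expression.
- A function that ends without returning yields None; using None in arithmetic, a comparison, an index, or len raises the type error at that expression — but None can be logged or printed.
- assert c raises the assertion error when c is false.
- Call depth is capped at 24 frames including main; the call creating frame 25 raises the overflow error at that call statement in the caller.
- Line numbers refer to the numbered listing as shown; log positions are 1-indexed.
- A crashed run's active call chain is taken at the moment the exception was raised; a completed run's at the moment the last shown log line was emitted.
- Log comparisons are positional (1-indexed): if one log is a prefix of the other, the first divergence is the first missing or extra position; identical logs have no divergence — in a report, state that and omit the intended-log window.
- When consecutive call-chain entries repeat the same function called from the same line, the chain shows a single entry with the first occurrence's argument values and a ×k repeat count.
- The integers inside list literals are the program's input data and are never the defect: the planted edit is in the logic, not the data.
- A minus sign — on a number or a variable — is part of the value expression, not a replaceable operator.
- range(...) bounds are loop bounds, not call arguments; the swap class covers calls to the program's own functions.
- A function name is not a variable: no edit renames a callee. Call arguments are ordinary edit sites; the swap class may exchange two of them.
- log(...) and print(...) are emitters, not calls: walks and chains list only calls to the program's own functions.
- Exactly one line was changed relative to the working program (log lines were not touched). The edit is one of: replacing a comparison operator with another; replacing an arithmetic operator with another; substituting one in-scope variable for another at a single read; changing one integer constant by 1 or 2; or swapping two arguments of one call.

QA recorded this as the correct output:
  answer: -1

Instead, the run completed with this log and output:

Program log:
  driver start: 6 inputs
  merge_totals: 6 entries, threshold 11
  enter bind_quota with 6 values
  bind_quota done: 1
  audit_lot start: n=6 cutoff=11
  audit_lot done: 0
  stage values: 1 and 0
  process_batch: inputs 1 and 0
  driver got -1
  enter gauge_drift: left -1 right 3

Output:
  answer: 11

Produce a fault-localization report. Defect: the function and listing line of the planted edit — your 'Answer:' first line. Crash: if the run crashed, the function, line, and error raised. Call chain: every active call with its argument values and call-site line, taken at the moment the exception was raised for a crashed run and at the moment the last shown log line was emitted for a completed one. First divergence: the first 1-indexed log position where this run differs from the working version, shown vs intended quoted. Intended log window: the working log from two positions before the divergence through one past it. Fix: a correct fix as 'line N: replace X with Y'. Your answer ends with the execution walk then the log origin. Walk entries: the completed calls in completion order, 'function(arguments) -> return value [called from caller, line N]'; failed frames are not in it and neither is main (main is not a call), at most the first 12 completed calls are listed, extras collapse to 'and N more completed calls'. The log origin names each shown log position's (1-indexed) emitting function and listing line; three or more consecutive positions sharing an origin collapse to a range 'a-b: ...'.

Answer: the defect is in main at line 45.
Key observation: No log line changed; the fault shows up purely in the output.
Call chain: main -> gauge_drift(-1, 3) (called at line 44).
First divergence: none (the log streams are identical).
Execution walk:
  bind_quota([2, 5, 1, 10, 11, 3]) -> 1  [called from merge_totals, line 27]
  audit_lot([2, 5, 1, 10, 11, 3], 11) -> 0  [called from merge_totals, line 28]
  process_batch(1, 0) -> -1  [called from merge_totals, line 30]
  merge_totals([2, 5, 1, 10, 11, 3], 11) -> -1  [called from main, line 42]
  gauge_drift(-1, 3) -> -1  [called from main, line 44]
Origin of each log line:
  1: from main, line 41
  2: from merge_totals, line 26
  3: from bind_quota, line 2
  4: from bind_quota, line 7
  5: from audit_lot, line 11
  6: from audit_lot, line 16
  7: from merge_totals, line 29
  8: from process_batch, line 20
  9: from main, line 43
  10: from gauge_drift, line 33
A correct fix: line 45: replace `low` with `slot`.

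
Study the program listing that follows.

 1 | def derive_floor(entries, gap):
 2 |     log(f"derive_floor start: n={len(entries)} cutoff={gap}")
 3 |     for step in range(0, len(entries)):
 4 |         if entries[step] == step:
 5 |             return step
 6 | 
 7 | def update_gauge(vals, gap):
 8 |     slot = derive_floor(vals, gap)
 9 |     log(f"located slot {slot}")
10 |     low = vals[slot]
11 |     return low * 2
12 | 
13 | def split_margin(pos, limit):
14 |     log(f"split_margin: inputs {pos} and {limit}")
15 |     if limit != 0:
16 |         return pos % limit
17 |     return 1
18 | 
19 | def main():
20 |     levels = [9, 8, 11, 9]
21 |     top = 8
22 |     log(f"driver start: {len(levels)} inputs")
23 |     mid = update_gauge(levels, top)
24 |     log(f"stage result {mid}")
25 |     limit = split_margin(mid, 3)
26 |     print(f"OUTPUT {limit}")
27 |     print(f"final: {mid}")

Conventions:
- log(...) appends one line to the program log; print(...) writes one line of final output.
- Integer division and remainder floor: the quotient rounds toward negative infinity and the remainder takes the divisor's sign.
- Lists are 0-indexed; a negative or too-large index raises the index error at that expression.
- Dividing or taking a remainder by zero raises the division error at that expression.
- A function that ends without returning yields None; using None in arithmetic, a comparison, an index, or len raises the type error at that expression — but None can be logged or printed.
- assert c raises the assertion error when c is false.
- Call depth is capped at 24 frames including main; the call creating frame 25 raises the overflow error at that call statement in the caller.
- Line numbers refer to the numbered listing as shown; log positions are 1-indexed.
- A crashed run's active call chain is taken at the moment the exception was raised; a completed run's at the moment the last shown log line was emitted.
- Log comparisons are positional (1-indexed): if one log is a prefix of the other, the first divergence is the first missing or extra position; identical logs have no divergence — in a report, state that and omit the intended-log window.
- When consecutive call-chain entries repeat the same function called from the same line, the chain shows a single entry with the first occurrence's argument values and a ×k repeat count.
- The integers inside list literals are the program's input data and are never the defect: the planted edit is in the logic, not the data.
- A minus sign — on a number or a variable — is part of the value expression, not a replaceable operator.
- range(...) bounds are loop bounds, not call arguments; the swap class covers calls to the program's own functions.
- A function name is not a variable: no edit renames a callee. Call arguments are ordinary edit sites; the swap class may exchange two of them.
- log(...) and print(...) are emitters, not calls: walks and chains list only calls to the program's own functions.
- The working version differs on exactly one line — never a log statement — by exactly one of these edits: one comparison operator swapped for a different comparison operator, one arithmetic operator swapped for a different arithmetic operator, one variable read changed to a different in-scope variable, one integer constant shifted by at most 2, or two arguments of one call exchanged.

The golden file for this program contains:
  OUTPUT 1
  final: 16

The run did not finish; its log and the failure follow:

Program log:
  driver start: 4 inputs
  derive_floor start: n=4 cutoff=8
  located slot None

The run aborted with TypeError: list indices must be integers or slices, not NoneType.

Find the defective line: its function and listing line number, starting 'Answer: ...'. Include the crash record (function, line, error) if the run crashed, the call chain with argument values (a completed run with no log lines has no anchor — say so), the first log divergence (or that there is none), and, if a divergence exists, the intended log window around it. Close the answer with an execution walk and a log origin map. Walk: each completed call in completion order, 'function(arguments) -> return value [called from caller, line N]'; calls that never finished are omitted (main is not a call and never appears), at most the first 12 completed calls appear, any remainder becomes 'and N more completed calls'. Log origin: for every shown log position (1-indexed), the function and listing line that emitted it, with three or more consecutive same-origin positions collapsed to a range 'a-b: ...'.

Answer: the defect is in derive_floor at line 4.
Core observation: The earliest visible damage is log position 3 — 'located slot None' rather than the intended 'located slot 1'.
Crash: update_gauge, line 10, TypeError.
Call chain: main -> update_gauge([9, 8, 11, 9], 8) (called at line 23).
First divergence: at position 3 the run shows 'located slot None' where the working version logs 'located slot 1'.
Intended log window:
  1: driver start: 4 inputs
  2: derive_floor start: n=4 cutoff=8
  3: located slot 1
  4: stage result 16
Execution walk:
  derive_floor([9, 8, 11, 9], 8) -> None  [called from update_gauge, line 8]
Origin of each log line:
  1: from main, line 22
  2: from derive_floor, line 2
  3: from update_gauge, line 9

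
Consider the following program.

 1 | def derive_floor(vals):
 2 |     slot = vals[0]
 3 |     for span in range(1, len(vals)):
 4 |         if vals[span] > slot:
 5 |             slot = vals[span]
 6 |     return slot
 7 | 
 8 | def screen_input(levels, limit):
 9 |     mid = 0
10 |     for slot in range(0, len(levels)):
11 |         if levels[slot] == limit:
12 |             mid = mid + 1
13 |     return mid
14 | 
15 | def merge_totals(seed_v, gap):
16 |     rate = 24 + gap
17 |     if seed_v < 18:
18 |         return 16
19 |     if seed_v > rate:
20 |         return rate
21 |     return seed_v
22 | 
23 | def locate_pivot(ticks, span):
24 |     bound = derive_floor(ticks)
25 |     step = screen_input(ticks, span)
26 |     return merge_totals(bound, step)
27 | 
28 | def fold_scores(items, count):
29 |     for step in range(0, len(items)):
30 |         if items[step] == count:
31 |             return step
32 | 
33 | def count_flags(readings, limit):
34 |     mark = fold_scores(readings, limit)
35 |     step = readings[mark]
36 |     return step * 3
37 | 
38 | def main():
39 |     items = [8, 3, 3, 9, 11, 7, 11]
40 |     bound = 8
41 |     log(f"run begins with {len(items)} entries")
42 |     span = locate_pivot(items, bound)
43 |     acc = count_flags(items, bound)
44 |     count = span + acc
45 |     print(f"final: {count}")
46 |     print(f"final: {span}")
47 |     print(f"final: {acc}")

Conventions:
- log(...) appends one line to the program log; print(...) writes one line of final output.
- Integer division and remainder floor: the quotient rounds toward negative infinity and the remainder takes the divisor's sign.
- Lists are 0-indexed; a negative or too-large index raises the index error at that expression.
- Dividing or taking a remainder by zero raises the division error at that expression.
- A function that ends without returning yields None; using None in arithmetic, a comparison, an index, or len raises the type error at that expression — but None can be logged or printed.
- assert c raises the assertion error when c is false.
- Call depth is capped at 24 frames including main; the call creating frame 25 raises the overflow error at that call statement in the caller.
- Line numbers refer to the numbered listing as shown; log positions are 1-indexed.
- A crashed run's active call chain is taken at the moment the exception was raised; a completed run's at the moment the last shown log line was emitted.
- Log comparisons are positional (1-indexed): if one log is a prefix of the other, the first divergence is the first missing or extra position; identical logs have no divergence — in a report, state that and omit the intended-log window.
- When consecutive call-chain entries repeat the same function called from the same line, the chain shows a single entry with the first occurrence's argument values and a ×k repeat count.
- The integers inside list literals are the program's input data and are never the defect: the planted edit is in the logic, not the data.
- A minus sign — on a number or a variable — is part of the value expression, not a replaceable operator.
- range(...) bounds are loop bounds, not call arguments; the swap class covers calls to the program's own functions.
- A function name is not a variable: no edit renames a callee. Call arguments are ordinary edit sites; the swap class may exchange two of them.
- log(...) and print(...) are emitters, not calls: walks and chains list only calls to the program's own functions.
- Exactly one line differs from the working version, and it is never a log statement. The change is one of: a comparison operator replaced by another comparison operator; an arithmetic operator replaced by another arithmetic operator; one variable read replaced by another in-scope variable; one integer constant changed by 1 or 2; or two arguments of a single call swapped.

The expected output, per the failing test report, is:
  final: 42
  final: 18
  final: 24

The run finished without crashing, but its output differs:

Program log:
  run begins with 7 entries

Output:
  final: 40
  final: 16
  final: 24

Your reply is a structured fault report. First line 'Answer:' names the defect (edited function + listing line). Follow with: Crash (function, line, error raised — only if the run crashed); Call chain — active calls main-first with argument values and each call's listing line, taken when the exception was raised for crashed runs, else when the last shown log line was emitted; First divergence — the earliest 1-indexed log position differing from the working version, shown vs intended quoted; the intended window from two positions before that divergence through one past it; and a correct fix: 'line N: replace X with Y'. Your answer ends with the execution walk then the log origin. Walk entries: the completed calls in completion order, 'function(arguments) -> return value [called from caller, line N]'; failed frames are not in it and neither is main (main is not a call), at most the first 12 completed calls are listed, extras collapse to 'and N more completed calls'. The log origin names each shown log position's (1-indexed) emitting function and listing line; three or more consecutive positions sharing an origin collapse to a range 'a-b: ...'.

Answer: the defect is in merge_totals at line 18.
The tell: Log streams are identical — the defect surfaces only in the printed output.
Call chain: main.
First divergence: there is none — every log position agrees.
Execution walk:
  derive_floor([8, 3, 3, 9, 11, 7, 11]) -> 11  [called from locate_pivot, line 24]
  screen_input([8, 3, 3, 9, 11, 7, 11], 8) -> 1  [called from locate_pivot, line 25]
  merge_totals(11, 1) -> 16  [called from locate_pivot, line 26]
  locate_pivot([8, 3, 3, 9, 11, 7, 11], 8) -> 16  [called from main, line 42]
  fold_scores([8, 3, 3, 9, 11, 7, 11], 8) -> 0  [called from count_flags, line 34]
  count_flags([8, 3, 3, 9, 11, 7, 11], 8) -> 24  [called from main, line 43]
Log origin:
  1: emitted by main (line 41)
A correct fix: line 18: replace `16` with `18`.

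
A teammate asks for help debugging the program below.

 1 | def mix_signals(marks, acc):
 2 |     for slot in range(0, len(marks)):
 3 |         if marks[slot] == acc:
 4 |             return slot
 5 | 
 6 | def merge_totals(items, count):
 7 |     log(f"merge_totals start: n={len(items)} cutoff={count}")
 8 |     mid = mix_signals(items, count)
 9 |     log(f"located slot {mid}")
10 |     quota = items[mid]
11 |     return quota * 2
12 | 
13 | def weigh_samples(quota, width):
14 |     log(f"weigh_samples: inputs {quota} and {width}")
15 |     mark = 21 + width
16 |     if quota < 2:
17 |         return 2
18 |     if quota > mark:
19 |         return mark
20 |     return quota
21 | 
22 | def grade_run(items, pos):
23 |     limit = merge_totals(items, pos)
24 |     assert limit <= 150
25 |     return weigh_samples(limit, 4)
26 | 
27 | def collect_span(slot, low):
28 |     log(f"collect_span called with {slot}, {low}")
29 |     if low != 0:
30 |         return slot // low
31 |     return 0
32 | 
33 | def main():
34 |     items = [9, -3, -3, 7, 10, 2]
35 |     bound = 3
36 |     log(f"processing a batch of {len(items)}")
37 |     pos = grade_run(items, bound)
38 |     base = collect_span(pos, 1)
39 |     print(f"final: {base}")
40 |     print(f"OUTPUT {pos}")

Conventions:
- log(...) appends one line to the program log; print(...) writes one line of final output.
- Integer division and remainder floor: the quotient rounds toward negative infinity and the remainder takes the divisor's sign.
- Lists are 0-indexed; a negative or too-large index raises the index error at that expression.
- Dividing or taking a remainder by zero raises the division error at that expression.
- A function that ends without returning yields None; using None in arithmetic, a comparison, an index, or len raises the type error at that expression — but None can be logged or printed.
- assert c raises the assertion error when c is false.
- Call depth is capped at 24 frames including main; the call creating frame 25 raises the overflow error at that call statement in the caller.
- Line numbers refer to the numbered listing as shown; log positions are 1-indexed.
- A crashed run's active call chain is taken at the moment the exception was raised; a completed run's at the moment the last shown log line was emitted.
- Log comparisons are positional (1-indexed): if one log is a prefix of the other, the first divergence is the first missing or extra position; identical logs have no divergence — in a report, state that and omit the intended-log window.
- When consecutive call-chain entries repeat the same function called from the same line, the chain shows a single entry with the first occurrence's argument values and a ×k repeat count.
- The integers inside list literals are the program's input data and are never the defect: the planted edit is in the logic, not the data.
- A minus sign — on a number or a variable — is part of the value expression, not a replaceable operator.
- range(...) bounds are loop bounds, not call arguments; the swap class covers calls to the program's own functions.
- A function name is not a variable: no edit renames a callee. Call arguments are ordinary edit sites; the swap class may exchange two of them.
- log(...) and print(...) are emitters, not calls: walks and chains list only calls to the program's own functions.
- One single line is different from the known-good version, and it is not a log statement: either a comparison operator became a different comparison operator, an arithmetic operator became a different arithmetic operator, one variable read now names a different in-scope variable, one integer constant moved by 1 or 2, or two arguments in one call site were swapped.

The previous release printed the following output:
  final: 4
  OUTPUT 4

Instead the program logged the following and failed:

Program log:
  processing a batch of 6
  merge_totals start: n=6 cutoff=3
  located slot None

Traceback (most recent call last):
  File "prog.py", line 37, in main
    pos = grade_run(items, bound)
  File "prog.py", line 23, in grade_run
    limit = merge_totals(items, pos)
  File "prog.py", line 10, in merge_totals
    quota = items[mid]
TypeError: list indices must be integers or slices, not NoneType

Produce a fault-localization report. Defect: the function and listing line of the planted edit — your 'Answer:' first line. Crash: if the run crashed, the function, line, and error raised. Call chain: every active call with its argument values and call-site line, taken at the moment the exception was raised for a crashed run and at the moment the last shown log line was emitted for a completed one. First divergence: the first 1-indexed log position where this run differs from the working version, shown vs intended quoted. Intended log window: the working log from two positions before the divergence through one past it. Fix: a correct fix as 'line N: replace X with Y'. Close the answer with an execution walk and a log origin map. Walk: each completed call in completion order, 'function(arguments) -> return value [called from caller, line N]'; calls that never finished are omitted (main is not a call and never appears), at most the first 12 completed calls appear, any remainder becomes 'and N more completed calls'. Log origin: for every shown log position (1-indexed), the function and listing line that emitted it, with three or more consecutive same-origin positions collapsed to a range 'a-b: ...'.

Answer: the defect is in main at line 35.
Key observation: At log position 2 the runs split — shown 'merge_totals start: n=6 cutoff=3', but the working version logs 'merge_totals start: n=6 cutoff=2'.
Crash: merge_totals, line 10, TypeError.
Call chain: main -> grade_run([9, -3, -3, 7, 10, 2], 3) (called at line 37) -> merge_totals([9, -3, -3, 7, 10, 2], 3) (called at line 23).
First divergence: at position 2 the run shows 'merge_totals start: n=6 cutoff=3' where the working version logs 'merge_totals start: n=6 cutoff=2'.
Intended log window:
  1: processing a batch of 6
  2: merge_totals start: n=6 cutoff=2
  3: located slot 5
Execution walk:
  mix_signals([9, -3, -3, 7, 10, 2], 3) -> None  [called from merge_totals, line 8]
Origin of each log line:
  1: emitted by main (line 36)
  2: emitted by merge_totals (line 7)
  3: emitted by merge_totals (line 9)
A correct fix: line 35: replace `3` with `2`.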